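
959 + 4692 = 5651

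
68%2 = 0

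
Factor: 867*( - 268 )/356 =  - 3^1*17^2*67^1*89^(-1) = -58089/89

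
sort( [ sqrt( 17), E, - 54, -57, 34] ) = [ - 57,  -  54, E, sqrt( 17),  34 ] 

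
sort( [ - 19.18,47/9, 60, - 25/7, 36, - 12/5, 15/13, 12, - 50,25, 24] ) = [-50, - 19.18, - 25/7, - 12/5, 15/13,47/9, 12,  24, 25, 36, 60 ] 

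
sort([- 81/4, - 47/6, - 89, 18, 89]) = [- 89, - 81/4, - 47/6,18,89]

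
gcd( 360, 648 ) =72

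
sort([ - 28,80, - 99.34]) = [-99.34, -28,80] 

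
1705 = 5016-3311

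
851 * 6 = 5106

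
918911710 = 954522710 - 35611000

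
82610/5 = 16522 = 16522.00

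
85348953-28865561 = 56483392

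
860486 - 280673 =579813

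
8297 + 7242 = 15539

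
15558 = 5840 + 9718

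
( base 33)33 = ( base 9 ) 123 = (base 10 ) 102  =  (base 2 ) 1100110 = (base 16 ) 66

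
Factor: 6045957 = 3^2*373^1 * 1801^1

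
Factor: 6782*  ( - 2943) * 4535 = - 2^1*3^3 * 5^1*109^1*907^1 * 3391^1 = -  90515996910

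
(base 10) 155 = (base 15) a5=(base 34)4j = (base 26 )5P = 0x9B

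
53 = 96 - 43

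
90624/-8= -11328 + 0/1= -11328.00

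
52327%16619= 2470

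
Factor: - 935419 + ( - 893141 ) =- 1828560 = -2^4 * 3^1*5^1*19^1*401^1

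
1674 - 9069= -7395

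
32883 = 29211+3672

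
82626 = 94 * 879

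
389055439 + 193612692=582668131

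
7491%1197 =309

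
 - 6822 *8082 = -55135404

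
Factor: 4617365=5^1 * 23^1 * 40151^1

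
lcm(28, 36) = 252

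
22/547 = 22/547  =  0.04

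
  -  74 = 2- 76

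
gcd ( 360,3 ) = 3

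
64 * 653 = 41792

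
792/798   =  132/133 = 0.99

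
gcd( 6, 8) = 2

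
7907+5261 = 13168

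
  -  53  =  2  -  55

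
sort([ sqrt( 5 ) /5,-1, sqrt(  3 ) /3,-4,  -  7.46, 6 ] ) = [ -7.46, - 4, -1, sqrt(5) /5, sqrt(3 )/3,6]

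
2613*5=13065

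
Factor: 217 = 7^1*31^1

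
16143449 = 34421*469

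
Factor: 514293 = 3^1*13^1*13187^1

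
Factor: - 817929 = -3^2 * 7^1*12983^1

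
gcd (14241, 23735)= 4747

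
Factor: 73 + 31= 104 = 2^3*13^1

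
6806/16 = 425 + 3/8 =425.38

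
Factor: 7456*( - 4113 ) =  - 2^5*3^2*233^1*457^1  =  - 30666528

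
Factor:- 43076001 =-3^1*14358667^1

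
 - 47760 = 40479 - 88239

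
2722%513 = 157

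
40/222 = 20/111 = 0.18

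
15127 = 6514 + 8613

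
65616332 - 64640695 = 975637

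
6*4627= 27762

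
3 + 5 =8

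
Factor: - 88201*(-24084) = 2^2*3^3*193^1*223^1*457^1 = 2124232884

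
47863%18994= 9875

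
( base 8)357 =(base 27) 8N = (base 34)71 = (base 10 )239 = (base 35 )6t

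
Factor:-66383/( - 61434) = 2^( - 1) * 3^( - 2)*3413^( - 1)*66383^1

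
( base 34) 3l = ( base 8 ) 173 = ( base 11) 102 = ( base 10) 123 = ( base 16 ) 7b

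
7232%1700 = 432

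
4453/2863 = 4453/2863 = 1.56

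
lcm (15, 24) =120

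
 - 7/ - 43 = 7/43 = 0.16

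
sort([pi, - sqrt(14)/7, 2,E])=[-sqrt(14 ) /7,2,E,pi]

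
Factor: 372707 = 372707^1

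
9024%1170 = 834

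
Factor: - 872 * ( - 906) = 790032 = 2^4*3^1 * 109^1*151^1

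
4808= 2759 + 2049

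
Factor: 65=5^1*13^1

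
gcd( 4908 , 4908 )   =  4908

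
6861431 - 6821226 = 40205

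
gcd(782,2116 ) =46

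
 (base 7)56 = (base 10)41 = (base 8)51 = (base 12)35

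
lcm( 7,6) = 42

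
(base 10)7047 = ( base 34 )639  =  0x1b87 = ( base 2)1101110000111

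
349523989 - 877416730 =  - 527892741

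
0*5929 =0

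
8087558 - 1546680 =6540878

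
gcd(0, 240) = 240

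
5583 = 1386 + 4197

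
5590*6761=37793990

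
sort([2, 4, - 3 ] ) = [ - 3, 2, 4] 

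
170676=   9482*18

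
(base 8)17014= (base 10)7692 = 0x1e0c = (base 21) H96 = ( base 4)1320030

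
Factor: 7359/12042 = 11/18 = 2^(-1)*3^ ( - 2 )*11^1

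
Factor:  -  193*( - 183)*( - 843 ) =-3^2*61^1*193^1*281^1  =  -29773917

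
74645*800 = 59716000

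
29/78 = 29/78 = 0.37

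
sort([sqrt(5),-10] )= [ - 10,sqrt(5) ] 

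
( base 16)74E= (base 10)1870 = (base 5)24440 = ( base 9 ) 2507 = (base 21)451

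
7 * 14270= 99890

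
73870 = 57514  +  16356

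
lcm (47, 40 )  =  1880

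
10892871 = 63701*171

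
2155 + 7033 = 9188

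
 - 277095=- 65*4263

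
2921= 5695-2774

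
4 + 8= 12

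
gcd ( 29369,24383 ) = 1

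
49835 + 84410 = 134245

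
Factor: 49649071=19^1*2613109^1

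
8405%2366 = 1307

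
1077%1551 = 1077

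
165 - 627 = - 462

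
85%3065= 85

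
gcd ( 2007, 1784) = 223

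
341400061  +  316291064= 657691125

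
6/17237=6/17237  =  0.00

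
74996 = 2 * 37498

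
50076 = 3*16692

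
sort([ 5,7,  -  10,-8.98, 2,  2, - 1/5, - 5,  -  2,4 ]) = [ - 10, - 8.98 , - 5, - 2, - 1/5, 2,2, 4, 5, 7]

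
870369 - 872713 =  - 2344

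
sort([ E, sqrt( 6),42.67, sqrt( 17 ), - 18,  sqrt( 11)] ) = [  -  18 , sqrt(6) , E,sqrt(11),  sqrt( 17 ),  42.67]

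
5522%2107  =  1308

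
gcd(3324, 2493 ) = 831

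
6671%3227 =217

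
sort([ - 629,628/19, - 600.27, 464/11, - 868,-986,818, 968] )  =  [ - 986, - 868, - 629, - 600.27 , 628/19 , 464/11 , 818, 968]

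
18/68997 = 6/22999 = 0.00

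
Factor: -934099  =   - 17^1*23^1*2389^1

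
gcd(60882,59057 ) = 73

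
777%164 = 121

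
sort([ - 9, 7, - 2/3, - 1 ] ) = [ - 9, - 1 , - 2/3,7 ]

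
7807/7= 1115 + 2/7 = 1115.29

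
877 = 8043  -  7166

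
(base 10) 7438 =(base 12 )437a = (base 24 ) CLM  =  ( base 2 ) 1110100001110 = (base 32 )78e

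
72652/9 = 8072 + 4/9 = 8072.44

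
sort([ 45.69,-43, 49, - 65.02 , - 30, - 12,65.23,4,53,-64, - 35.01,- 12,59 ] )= [ - 65.02,-64, - 43, - 35.01,-30, - 12, - 12 , 4, 45.69, 49,53,59,65.23 ]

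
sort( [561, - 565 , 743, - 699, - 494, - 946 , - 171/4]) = [ - 946,  -  699, - 565,  -  494, - 171/4,561 , 743]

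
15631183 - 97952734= - 82321551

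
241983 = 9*26887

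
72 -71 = 1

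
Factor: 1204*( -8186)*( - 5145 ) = 2^3*3^1*5^1*7^4 * 43^1*4093^1 = 50708831880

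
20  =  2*10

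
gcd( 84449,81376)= 1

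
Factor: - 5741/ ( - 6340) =2^( - 2) *5^ (-1)*317^ (-1 ) * 5741^1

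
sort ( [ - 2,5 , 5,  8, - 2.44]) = [ -2.44 , - 2,  5,  5,  8 ]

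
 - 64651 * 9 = - 581859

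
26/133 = 26/133 = 0.20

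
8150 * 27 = 220050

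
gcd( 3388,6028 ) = 44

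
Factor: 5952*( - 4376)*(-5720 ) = 148982845440 = 2^12*3^1*5^1*11^1 * 13^1*31^1*547^1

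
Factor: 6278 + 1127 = 5^1*1481^1 = 7405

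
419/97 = 4 + 31/97 = 4.32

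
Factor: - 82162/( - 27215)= 2^1*5^(  -  1)*5443^ ( - 1 ) * 41081^1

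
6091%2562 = 967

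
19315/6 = 19315/6 = 3219.17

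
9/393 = 3/131  =  0.02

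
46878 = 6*7813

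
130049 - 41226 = 88823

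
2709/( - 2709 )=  - 1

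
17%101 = 17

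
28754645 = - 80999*(  -  355)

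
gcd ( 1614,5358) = 6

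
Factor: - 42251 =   -  11^1*23^1*167^1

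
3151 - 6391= -3240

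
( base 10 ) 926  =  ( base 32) su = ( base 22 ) 1k2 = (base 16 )39e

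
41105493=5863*7011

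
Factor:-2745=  - 3^2*5^1*61^1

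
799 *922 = 736678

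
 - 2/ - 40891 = 2/40891 = 0.00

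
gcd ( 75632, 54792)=8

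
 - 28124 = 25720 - 53844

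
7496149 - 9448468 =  - 1952319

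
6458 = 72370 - 65912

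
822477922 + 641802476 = 1464280398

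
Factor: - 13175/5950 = -2^ ( - 1)*7^( - 1 ) * 31^1 = - 31/14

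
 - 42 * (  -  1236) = 51912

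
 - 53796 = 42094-95890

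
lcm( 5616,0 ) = 0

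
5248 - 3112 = 2136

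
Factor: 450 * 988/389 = 2^3*3^2*5^2 * 13^1*19^1*389^( - 1 ) = 444600/389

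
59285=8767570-8708285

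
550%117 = 82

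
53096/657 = 80 + 536/657=80.82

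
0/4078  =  0  =  0.00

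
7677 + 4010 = 11687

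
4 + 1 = 5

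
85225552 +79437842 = 164663394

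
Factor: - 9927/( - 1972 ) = 2^( - 2)*3^2*17^( - 1)*29^(-1) * 1103^1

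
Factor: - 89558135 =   -  5^1*4111^1*4357^1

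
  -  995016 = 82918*( - 12)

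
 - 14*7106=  - 99484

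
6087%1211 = 32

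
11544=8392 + 3152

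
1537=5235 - 3698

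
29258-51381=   -  22123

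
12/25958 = 6/12979 = 0.00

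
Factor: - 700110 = -2^1*3^3 *5^1 * 2593^1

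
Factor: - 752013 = - 3^2 * 83557^1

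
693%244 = 205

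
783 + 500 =1283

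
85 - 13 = 72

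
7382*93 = 686526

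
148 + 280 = 428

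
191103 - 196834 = -5731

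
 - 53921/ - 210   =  7703/30 = 256.77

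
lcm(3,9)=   9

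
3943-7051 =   -  3108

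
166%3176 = 166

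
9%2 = 1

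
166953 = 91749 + 75204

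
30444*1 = 30444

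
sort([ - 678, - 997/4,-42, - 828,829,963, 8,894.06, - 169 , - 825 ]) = [- 828  , - 825, - 678, - 997/4, - 169,  -  42,  8, 829,894.06,963] 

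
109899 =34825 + 75074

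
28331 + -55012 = - 26681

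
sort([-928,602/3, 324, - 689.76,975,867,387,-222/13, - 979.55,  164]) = [-979.55,-928, -689.76, - 222/13,164,602/3,324,387, 867,975] 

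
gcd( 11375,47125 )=1625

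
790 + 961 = 1751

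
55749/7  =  55749/7 = 7964.14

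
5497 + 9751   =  15248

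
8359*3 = 25077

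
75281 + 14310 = 89591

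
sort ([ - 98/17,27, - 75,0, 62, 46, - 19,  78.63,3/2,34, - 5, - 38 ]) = [ - 75, - 38, - 19, - 98/17,-5,  0,3/2,27,34,46, 62,78.63 ]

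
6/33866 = 3/16933 = 0.00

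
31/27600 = 31/27600 = 0.00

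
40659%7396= 3679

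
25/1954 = 25/1954 =0.01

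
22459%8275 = 5909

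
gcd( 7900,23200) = 100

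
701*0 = 0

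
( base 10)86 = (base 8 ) 126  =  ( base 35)2G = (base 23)3h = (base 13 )68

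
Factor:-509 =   -  509^1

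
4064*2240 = 9103360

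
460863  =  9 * 51207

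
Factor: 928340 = 2^2*5^1 * 7^1*19^1*349^1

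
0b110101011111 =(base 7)12660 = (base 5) 102143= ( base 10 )3423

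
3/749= 3/749 = 0.00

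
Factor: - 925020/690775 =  - 2^2 *3^4*5^ ( - 1 )*571^1 * 27631^( - 1)=- 185004/138155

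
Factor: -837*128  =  -2^7*3^3*31^1  =  - 107136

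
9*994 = 8946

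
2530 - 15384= - 12854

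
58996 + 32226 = 91222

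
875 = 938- 63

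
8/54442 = 4/27221 = 0.00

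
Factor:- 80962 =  - 2^1*7^1*5783^1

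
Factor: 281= 281^1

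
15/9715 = 3/1943 = 0.00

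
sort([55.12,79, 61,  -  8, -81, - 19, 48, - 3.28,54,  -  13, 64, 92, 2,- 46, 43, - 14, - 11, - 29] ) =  [ - 81, - 46,-29, - 19,  -  14, - 13 , -11,-8, - 3.28,2, 43, 48,54,55.12,61 , 64,79,  92 ]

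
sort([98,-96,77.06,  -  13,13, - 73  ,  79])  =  [-96,-73,-13,13,  77.06,79, 98 ]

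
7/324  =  7/324 = 0.02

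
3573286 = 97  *36838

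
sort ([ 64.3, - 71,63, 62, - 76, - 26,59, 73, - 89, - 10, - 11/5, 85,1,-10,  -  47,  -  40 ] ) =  [ - 89,- 76,- 71, - 47, - 40, -26,-10, -10, - 11/5,1,59,62,63, 64.3,  73,85]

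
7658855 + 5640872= 13299727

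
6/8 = 3/4 = 0.75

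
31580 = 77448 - 45868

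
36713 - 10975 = 25738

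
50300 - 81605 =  - 31305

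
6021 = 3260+2761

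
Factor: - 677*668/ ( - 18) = 226118/9 = 2^1*3^( -2)*167^1*677^1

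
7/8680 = 1/1240 =0.00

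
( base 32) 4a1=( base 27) 61G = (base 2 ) 1000101000001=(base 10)4417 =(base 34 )3rv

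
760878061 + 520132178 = 1281010239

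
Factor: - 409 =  -409^1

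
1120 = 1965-845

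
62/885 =62/885 = 0.07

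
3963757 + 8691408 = 12655165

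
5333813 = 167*31939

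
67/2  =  33 + 1/2= 33.50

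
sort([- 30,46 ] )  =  [ - 30, 46]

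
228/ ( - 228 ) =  - 1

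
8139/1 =8139 = 8139.00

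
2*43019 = 86038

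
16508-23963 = -7455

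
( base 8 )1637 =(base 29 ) 12S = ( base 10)927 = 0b1110011111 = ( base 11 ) 773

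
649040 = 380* 1708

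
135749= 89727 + 46022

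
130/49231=10/3787 = 0.00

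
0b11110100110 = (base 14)9dc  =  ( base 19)581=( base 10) 1958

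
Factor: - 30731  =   - 79^1*389^1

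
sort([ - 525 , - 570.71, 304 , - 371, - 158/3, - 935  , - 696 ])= [ - 935, - 696 ,  -  570.71, - 525, - 371 , - 158/3,304]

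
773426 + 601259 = 1374685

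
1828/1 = 1828 = 1828.00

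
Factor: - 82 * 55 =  - 4510 = -  2^1* 5^1* 11^1*41^1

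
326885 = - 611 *( - 535)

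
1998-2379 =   -  381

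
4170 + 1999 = 6169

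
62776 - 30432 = 32344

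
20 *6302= 126040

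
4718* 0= 0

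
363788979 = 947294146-583505167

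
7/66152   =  7/66152 = 0.00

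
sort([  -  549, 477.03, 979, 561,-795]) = [ - 795 , - 549, 477.03, 561,979]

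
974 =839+135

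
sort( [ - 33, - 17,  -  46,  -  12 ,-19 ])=[-46, - 33, - 19,-17, - 12] 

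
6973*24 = 167352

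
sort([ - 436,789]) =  [  -  436, 789] 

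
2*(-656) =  - 1312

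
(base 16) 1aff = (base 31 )75T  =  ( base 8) 15377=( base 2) 1101011111111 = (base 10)6911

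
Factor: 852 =2^2*3^1*71^1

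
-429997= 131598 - 561595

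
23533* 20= 470660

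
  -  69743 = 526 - 70269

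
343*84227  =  28889861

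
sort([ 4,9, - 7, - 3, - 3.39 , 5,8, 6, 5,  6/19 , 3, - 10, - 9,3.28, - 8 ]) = [ - 10, - 9,-8, - 7,-3.39,-3,6/19,3,3.28, 4,  5, 5,6, 8, 9]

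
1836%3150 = 1836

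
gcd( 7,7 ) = 7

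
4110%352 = 238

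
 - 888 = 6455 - 7343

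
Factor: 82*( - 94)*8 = - 61664 = - 2^5*41^1*47^1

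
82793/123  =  82793/123= 673.11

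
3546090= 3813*930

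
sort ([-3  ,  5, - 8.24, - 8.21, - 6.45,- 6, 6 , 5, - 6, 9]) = [ - 8.24, - 8.21, -6.45, - 6 ,-6, - 3, 5 , 5, 6, 9 ]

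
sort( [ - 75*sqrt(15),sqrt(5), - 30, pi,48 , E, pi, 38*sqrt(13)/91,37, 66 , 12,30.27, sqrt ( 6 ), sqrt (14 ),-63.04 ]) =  [ - 75*sqrt(15 ), - 63.04, - 30 , 38*sqrt(13)/91,sqrt( 5),sqrt( 6 ) , E, pi, pi, sqrt(14),12, 30.27, 37,48,66 ]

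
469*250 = 117250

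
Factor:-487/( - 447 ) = 3^(  -  1 )*149^(-1 )*487^1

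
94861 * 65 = 6165965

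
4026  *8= 32208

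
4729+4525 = 9254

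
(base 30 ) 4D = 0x85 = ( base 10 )133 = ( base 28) 4L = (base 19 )70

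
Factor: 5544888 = 2^3*3^1*463^1*499^1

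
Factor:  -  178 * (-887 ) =2^1* 89^1 *887^1 = 157886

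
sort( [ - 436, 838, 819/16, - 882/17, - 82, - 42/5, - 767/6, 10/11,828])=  [-436,-767/6, - 82,  -  882/17, - 42/5,10/11,819/16, 828, 838 ] 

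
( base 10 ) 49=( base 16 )31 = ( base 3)1211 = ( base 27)1M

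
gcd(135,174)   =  3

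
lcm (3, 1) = 3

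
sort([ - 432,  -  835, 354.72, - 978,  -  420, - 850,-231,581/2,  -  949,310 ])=[ - 978,  -  949, - 850, - 835, - 432, - 420, - 231, 581/2,310,  354.72] 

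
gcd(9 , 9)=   9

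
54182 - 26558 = 27624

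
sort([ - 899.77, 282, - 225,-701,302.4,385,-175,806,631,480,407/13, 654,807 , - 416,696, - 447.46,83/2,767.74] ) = [ - 899.77 ,-701, - 447.46, - 416,- 225,- 175, 407/13,83/2, 282,302.4,385,480,631,654, 696, 767.74 , 806,  807] 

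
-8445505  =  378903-8824408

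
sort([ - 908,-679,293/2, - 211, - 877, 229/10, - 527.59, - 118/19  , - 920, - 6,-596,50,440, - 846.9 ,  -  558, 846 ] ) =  [  -  920, - 908, - 877, - 846.9, - 679, - 596, - 558, - 527.59,-211 , - 118/19 , - 6, 229/10,50, 293/2, 440,846]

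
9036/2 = 4518 =4518.00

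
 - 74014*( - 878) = 64984292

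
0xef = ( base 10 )239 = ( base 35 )6t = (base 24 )9n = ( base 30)7T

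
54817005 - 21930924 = 32886081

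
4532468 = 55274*82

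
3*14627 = 43881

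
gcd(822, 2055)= 411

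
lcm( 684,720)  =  13680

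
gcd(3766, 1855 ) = 7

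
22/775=22/775 =0.03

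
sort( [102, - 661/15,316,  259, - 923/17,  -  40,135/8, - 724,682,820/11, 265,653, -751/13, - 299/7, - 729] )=[ - 729, - 724, - 751/13, - 923/17, - 661/15,  -  299/7,- 40, 135/8,820/11, 102, 259,265,316,653,682]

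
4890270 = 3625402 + 1264868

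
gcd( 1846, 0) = 1846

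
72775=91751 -18976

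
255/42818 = 255/42818 =0.01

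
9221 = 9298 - 77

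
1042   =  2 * 521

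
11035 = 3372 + 7663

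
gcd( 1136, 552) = 8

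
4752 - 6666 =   -  1914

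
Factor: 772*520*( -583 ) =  - 234039520 = -  2^5*5^1*11^1* 13^1*53^1*193^1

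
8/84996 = 2/21249 = 0.00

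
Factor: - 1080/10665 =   -  2^3 * 79^( - 1 ) = - 8/79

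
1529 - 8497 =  -6968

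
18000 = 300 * 60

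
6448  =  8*806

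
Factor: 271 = 271^1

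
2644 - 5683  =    -  3039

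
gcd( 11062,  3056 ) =2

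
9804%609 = 60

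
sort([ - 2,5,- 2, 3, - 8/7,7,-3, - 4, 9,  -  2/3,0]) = [-4, - 3,-2,-2,-8/7, - 2/3, 0 , 3, 5, 7, 9]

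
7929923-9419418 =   -  1489495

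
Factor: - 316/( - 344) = 2^ ( - 1) * 43^( - 1)*79^1 = 79/86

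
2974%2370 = 604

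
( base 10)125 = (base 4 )1331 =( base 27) 4h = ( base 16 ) 7d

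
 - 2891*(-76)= 219716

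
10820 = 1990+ 8830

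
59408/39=59408/39 = 1523.28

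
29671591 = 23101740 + 6569851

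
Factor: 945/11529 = 5^1*61^(-1) = 5/61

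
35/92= 35/92 = 0.38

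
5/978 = 5/978 = 0.01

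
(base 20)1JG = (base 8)1434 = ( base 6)3404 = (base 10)796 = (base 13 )493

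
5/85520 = 1/17104 =0.00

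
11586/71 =11586/71 = 163.18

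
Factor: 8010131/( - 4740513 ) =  - 3^( - 1 )*1580171^ ( - 1)*8010131^1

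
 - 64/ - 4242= 32/2121=0.02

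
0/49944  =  0 = 0.00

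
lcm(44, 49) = 2156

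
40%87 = 40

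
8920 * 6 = 53520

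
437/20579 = 437/20579 = 0.02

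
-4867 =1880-6747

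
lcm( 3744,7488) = 7488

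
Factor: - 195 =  - 3^1*5^1*13^1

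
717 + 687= 1404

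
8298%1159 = 185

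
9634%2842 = 1108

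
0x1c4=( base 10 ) 452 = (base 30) F2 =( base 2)111000100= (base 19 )14F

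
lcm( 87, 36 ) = 1044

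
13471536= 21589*624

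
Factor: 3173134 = 2^1 *1586567^1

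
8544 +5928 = 14472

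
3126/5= 625 + 1/5 =625.20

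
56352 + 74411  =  130763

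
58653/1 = 58653 = 58653.00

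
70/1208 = 35/604 = 0.06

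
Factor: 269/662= 2^(  -  1)*269^1*331^(-1)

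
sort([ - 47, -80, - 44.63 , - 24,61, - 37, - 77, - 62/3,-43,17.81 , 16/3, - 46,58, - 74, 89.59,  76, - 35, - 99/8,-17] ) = [ - 80 , - 77,- 74, - 47, - 46, - 44.63, - 43, - 37,-35, - 24,-62/3, - 17,  -  99/8,16/3,17.81, 58,61, 76, 89.59] 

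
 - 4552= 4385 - 8937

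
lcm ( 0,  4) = 0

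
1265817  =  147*8611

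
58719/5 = 58719/5=11743.80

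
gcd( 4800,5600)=800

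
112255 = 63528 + 48727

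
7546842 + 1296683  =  8843525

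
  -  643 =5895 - 6538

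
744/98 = 372/49  =  7.59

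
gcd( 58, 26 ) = 2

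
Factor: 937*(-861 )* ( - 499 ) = 402571743 = 3^1*7^1 *41^1 * 499^1*937^1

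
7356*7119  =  52367364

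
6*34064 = 204384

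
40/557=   40/557 = 0.07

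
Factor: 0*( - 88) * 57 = 0^1= 0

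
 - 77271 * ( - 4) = 309084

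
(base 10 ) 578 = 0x242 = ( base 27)lb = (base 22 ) 146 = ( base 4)21002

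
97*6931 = 672307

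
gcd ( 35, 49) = 7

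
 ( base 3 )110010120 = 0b10001010001100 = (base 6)104540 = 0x228C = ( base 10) 8844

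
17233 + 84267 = 101500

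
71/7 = 71/7 = 10.14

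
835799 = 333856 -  - 501943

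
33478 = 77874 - 44396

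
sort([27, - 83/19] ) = [ - 83/19,  27]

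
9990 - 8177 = 1813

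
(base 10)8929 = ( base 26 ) d5b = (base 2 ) 10001011100001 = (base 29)AHQ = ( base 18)19a1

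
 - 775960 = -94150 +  - 681810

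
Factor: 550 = 2^1*5^2*11^1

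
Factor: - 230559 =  - 3^1*7^1 * 10979^1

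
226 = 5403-5177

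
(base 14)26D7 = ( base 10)6853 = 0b1101011000101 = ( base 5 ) 204403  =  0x1AC5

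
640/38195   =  128/7639 = 0.02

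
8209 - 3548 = 4661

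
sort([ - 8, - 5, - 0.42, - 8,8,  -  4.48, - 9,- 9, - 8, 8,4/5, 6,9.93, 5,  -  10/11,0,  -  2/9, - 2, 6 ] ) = [-9,-9, - 8,  -  8,-8, - 5, - 4.48, - 2 ,  -  10/11,-0.42,-2/9 , 0,  4/5, 5, 6, 6, 8, 8, 9.93 ] 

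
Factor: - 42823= - 11^1*17^1 * 229^1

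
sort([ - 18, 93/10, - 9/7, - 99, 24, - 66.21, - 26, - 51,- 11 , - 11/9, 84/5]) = [ - 99 , - 66.21, - 51, - 26, - 18, - 11, - 9/7, - 11/9, 93/10, 84/5,24]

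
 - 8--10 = 2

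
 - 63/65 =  - 63/65  =  -0.97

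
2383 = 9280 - 6897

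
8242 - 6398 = 1844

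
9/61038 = 1/6782 = 0.00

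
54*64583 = 3487482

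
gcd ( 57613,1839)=1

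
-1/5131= - 1/5131= -0.00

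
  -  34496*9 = - 310464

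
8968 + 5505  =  14473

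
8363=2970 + 5393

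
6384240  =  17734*360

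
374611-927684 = -553073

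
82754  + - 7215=75539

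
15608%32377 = 15608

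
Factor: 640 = 2^7*5^1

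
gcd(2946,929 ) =1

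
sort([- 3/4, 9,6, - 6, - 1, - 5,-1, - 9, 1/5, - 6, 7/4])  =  [ - 9,- 6, -6,  -  5, - 1, - 1,- 3/4, 1/5,7/4,6, 9]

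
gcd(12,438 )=6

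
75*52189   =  3914175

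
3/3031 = 3/3031 =0.00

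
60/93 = 20/31 = 0.65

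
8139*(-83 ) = - 675537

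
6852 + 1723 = 8575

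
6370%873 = 259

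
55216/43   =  1284 + 4/43 =1284.09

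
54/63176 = 27/31588=0.00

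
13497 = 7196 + 6301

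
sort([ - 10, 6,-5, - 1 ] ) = [-10,-5, - 1 , 6] 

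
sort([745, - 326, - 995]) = [- 995, - 326, 745 ] 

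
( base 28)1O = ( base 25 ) 22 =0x34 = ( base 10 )52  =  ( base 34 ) 1i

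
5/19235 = 1/3847 = 0.00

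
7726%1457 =441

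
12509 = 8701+3808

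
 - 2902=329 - 3231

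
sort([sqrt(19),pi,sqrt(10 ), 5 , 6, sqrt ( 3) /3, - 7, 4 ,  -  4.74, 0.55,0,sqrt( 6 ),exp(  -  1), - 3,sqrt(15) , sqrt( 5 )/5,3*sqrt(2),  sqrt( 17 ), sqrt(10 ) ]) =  [ - 7, - 4.74,-3,0,exp ( - 1), sqrt( 5)/5, 0.55,sqrt( 3 ) /3,sqrt(6 ), pi, sqrt(10 ) , sqrt(10),  sqrt( 15),4 , sqrt ( 17 ),3*sqrt(2) , sqrt( 19 ), 5 , 6]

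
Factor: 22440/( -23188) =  - 30/31 = -2^1 *3^1 * 5^1*31^( - 1) 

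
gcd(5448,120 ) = 24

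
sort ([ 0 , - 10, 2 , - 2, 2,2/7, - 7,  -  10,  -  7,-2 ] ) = [-10, - 10,-7,-7 ,-2, - 2,0,2/7, 2,2 ]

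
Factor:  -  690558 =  - 2^1 * 3^1 * 11^1 *10463^1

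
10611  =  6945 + 3666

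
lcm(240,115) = 5520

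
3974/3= 3974/3 = 1324.67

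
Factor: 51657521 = 607^1*85103^1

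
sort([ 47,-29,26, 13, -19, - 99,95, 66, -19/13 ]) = [ -99,-29,- 19, - 19/13, 13,26, 47,66, 95]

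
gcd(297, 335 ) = 1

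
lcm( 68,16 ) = 272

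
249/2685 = 83/895 = 0.09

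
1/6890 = 1/6890 = 0.00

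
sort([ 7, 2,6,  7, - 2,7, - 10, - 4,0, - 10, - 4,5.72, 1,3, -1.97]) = [ - 10 , - 10, - 4, - 4,- 2,-1.97, 0, 1, 2,  3,  5.72,6,7,7, 7]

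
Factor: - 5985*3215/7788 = -6413925/2596 = - 2^( - 2)*3^1  *5^2 * 7^1*11^( - 1)*19^1*59^( - 1)*643^1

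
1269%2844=1269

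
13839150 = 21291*650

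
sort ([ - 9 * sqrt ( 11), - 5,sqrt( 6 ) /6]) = [ - 9*sqrt( 11 ) , - 5, sqrt( 6)/6]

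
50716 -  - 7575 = 58291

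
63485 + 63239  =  126724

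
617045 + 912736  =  1529781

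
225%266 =225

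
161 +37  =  198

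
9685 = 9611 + 74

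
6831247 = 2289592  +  4541655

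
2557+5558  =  8115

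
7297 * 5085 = 37105245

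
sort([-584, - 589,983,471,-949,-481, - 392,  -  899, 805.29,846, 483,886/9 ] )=[-949, - 899,  -  589, - 584, - 481, - 392 , 886/9 , 471 , 483,805.29,846, 983 ] 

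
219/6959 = 219/6959 = 0.03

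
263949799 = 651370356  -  387420557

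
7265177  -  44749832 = -37484655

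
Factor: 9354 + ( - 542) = 2^2*2203^1= 8812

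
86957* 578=50261146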